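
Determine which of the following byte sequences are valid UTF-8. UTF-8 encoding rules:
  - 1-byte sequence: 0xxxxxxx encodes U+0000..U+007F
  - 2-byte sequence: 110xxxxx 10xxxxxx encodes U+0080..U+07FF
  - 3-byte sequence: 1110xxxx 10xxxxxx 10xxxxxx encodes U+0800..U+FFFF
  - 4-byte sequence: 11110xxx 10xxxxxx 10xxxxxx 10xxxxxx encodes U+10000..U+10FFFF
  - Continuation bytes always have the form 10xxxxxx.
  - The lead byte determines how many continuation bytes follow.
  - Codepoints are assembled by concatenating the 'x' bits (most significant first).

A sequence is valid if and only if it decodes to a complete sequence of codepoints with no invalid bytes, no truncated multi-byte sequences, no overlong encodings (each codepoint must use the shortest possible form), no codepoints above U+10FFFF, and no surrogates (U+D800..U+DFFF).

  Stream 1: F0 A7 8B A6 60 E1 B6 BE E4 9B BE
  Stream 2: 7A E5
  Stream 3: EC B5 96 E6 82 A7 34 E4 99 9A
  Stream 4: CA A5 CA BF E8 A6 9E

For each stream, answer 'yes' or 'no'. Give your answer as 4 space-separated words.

Stream 1: decodes cleanly. VALID
Stream 2: error at byte offset 2. INVALID
Stream 3: decodes cleanly. VALID
Stream 4: decodes cleanly. VALID

Answer: yes no yes yes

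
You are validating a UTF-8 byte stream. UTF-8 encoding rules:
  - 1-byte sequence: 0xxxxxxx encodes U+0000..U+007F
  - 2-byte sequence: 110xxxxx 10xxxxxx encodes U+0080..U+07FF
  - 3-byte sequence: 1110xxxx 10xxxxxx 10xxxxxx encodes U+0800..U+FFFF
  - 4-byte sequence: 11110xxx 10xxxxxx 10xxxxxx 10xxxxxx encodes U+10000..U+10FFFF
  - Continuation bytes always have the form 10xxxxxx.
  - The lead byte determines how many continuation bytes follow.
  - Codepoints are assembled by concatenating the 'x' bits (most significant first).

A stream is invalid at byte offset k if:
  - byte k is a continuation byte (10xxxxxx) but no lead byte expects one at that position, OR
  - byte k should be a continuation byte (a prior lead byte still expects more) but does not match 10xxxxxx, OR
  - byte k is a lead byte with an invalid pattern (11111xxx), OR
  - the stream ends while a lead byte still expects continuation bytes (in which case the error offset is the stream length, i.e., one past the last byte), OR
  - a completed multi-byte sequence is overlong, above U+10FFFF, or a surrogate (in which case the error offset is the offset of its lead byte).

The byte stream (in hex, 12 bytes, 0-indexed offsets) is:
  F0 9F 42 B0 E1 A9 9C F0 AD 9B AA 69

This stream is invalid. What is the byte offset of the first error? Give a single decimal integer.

Byte[0]=F0: 4-byte lead, need 3 cont bytes. acc=0x0
Byte[1]=9F: continuation. acc=(acc<<6)|0x1F=0x1F
Byte[2]=42: expected 10xxxxxx continuation. INVALID

Answer: 2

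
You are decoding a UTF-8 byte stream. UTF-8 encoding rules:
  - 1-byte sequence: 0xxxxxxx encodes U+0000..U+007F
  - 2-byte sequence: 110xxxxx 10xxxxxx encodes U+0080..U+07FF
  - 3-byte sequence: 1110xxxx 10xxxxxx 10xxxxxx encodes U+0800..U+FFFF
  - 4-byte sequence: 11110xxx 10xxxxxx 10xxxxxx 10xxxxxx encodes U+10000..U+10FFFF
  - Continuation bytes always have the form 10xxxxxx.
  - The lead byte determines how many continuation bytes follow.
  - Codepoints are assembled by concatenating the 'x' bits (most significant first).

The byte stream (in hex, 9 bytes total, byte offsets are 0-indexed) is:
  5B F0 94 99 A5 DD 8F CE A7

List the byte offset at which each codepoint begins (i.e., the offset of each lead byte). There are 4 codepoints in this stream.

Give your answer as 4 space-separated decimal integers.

Answer: 0 1 5 7

Derivation:
Byte[0]=5B: 1-byte ASCII. cp=U+005B
Byte[1]=F0: 4-byte lead, need 3 cont bytes. acc=0x0
Byte[2]=94: continuation. acc=(acc<<6)|0x14=0x14
Byte[3]=99: continuation. acc=(acc<<6)|0x19=0x519
Byte[4]=A5: continuation. acc=(acc<<6)|0x25=0x14665
Completed: cp=U+14665 (starts at byte 1)
Byte[5]=DD: 2-byte lead, need 1 cont bytes. acc=0x1D
Byte[6]=8F: continuation. acc=(acc<<6)|0x0F=0x74F
Completed: cp=U+074F (starts at byte 5)
Byte[7]=CE: 2-byte lead, need 1 cont bytes. acc=0xE
Byte[8]=A7: continuation. acc=(acc<<6)|0x27=0x3A7
Completed: cp=U+03A7 (starts at byte 7)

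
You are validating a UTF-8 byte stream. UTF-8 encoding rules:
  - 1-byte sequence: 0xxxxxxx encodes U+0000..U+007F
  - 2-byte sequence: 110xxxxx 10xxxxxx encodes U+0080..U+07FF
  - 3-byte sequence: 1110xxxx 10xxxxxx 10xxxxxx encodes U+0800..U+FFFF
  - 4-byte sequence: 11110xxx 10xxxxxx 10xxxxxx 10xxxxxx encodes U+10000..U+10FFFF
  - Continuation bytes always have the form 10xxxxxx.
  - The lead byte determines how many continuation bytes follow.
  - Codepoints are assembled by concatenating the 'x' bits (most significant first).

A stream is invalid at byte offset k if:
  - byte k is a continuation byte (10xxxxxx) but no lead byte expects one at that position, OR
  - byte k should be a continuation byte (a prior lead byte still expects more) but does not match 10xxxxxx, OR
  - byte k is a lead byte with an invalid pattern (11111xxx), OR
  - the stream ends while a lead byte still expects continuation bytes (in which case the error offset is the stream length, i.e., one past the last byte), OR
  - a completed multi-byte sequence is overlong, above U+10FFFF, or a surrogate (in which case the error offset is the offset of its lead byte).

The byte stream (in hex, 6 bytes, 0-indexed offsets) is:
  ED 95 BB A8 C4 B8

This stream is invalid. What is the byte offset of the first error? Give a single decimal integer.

Answer: 3

Derivation:
Byte[0]=ED: 3-byte lead, need 2 cont bytes. acc=0xD
Byte[1]=95: continuation. acc=(acc<<6)|0x15=0x355
Byte[2]=BB: continuation. acc=(acc<<6)|0x3B=0xD57B
Completed: cp=U+D57B (starts at byte 0)
Byte[3]=A8: INVALID lead byte (not 0xxx/110x/1110/11110)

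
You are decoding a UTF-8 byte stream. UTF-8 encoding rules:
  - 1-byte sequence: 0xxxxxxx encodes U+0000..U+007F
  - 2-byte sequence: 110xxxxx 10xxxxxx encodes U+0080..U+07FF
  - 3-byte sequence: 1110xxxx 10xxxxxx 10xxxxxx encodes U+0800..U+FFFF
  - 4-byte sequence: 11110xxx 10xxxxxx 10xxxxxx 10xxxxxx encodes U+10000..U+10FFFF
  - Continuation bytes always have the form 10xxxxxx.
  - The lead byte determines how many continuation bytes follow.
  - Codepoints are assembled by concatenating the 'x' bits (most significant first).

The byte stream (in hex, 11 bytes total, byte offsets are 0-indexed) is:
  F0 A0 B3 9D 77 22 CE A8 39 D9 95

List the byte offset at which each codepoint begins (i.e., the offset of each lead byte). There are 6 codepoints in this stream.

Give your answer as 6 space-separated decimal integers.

Byte[0]=F0: 4-byte lead, need 3 cont bytes. acc=0x0
Byte[1]=A0: continuation. acc=(acc<<6)|0x20=0x20
Byte[2]=B3: continuation. acc=(acc<<6)|0x33=0x833
Byte[3]=9D: continuation. acc=(acc<<6)|0x1D=0x20CDD
Completed: cp=U+20CDD (starts at byte 0)
Byte[4]=77: 1-byte ASCII. cp=U+0077
Byte[5]=22: 1-byte ASCII. cp=U+0022
Byte[6]=CE: 2-byte lead, need 1 cont bytes. acc=0xE
Byte[7]=A8: continuation. acc=(acc<<6)|0x28=0x3A8
Completed: cp=U+03A8 (starts at byte 6)
Byte[8]=39: 1-byte ASCII. cp=U+0039
Byte[9]=D9: 2-byte lead, need 1 cont bytes. acc=0x19
Byte[10]=95: continuation. acc=(acc<<6)|0x15=0x655
Completed: cp=U+0655 (starts at byte 9)

Answer: 0 4 5 6 8 9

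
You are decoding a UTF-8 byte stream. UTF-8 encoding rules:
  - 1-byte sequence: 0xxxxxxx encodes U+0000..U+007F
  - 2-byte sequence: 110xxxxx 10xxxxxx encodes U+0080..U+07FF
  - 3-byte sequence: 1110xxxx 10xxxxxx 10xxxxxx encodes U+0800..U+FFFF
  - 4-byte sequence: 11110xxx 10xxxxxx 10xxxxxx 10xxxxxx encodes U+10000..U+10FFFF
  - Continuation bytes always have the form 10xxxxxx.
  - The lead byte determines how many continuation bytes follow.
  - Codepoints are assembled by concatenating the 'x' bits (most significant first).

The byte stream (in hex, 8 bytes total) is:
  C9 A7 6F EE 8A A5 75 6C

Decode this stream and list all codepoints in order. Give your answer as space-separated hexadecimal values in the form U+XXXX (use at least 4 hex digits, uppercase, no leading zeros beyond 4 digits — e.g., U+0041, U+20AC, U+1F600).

Byte[0]=C9: 2-byte lead, need 1 cont bytes. acc=0x9
Byte[1]=A7: continuation. acc=(acc<<6)|0x27=0x267
Completed: cp=U+0267 (starts at byte 0)
Byte[2]=6F: 1-byte ASCII. cp=U+006F
Byte[3]=EE: 3-byte lead, need 2 cont bytes. acc=0xE
Byte[4]=8A: continuation. acc=(acc<<6)|0x0A=0x38A
Byte[5]=A5: continuation. acc=(acc<<6)|0x25=0xE2A5
Completed: cp=U+E2A5 (starts at byte 3)
Byte[6]=75: 1-byte ASCII. cp=U+0075
Byte[7]=6C: 1-byte ASCII. cp=U+006C

Answer: U+0267 U+006F U+E2A5 U+0075 U+006C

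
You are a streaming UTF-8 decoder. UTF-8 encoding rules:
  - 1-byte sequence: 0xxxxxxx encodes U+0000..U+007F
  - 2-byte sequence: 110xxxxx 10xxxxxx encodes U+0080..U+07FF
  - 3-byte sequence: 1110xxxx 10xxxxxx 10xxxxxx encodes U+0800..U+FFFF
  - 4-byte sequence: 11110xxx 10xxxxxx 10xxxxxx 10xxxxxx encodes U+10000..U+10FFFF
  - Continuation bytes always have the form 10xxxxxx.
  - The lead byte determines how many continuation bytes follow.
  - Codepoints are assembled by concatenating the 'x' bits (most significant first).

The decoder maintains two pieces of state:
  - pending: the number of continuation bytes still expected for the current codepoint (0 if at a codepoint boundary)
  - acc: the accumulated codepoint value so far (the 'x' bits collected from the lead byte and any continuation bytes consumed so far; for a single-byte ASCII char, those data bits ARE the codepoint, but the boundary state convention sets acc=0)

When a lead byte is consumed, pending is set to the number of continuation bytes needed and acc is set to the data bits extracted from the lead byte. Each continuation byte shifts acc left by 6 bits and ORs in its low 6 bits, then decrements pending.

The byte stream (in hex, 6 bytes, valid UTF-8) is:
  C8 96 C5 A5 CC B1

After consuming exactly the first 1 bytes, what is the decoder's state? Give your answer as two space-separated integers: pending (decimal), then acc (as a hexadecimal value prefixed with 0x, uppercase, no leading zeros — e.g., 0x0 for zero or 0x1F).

Byte[0]=C8: 2-byte lead. pending=1, acc=0x8

Answer: 1 0x8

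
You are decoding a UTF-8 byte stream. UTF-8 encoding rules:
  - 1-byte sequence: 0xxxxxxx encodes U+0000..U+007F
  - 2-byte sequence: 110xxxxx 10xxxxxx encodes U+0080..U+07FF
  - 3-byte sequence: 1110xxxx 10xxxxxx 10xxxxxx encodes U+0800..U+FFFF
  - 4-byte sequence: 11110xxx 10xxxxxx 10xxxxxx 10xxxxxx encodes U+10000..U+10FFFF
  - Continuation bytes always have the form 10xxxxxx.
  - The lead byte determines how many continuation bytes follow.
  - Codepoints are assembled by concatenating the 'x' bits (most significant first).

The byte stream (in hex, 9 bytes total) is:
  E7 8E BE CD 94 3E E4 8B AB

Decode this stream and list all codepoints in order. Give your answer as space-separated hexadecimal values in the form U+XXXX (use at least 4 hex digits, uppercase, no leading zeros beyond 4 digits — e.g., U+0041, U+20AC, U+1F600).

Answer: U+73BE U+0354 U+003E U+42EB

Derivation:
Byte[0]=E7: 3-byte lead, need 2 cont bytes. acc=0x7
Byte[1]=8E: continuation. acc=(acc<<6)|0x0E=0x1CE
Byte[2]=BE: continuation. acc=(acc<<6)|0x3E=0x73BE
Completed: cp=U+73BE (starts at byte 0)
Byte[3]=CD: 2-byte lead, need 1 cont bytes. acc=0xD
Byte[4]=94: continuation. acc=(acc<<6)|0x14=0x354
Completed: cp=U+0354 (starts at byte 3)
Byte[5]=3E: 1-byte ASCII. cp=U+003E
Byte[6]=E4: 3-byte lead, need 2 cont bytes. acc=0x4
Byte[7]=8B: continuation. acc=(acc<<6)|0x0B=0x10B
Byte[8]=AB: continuation. acc=(acc<<6)|0x2B=0x42EB
Completed: cp=U+42EB (starts at byte 6)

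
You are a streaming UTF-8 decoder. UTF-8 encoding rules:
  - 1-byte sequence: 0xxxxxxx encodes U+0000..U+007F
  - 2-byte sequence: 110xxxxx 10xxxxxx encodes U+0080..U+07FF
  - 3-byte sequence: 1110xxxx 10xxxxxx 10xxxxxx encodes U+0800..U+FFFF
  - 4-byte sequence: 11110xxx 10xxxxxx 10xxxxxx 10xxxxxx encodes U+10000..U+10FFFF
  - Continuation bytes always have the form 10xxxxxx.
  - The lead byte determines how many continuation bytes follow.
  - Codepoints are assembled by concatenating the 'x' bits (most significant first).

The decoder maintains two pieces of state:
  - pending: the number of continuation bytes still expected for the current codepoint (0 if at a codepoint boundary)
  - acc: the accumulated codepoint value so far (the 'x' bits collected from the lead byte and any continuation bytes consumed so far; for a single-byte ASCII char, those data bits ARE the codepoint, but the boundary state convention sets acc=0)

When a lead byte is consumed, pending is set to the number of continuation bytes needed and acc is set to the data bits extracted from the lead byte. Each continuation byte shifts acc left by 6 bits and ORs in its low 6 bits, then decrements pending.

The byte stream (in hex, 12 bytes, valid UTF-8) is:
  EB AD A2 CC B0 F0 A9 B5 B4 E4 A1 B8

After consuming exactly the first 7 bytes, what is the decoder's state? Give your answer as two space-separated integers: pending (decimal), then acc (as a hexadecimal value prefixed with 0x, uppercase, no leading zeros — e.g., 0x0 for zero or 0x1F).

Answer: 2 0x29

Derivation:
Byte[0]=EB: 3-byte lead. pending=2, acc=0xB
Byte[1]=AD: continuation. acc=(acc<<6)|0x2D=0x2ED, pending=1
Byte[2]=A2: continuation. acc=(acc<<6)|0x22=0xBB62, pending=0
Byte[3]=CC: 2-byte lead. pending=1, acc=0xC
Byte[4]=B0: continuation. acc=(acc<<6)|0x30=0x330, pending=0
Byte[5]=F0: 4-byte lead. pending=3, acc=0x0
Byte[6]=A9: continuation. acc=(acc<<6)|0x29=0x29, pending=2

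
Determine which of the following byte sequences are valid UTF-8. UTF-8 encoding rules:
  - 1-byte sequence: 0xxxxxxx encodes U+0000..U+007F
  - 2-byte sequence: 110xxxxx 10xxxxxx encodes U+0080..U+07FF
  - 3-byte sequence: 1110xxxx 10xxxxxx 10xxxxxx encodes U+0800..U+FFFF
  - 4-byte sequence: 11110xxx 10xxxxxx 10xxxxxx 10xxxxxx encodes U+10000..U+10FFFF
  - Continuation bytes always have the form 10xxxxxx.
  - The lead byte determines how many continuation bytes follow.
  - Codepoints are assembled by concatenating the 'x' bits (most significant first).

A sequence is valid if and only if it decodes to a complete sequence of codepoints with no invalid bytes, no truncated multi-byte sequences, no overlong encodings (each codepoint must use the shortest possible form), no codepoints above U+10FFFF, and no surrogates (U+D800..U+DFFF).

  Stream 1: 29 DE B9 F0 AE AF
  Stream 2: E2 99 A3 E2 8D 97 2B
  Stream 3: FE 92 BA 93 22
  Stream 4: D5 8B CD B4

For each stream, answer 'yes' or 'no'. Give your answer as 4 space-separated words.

Answer: no yes no yes

Derivation:
Stream 1: error at byte offset 6. INVALID
Stream 2: decodes cleanly. VALID
Stream 3: error at byte offset 0. INVALID
Stream 4: decodes cleanly. VALID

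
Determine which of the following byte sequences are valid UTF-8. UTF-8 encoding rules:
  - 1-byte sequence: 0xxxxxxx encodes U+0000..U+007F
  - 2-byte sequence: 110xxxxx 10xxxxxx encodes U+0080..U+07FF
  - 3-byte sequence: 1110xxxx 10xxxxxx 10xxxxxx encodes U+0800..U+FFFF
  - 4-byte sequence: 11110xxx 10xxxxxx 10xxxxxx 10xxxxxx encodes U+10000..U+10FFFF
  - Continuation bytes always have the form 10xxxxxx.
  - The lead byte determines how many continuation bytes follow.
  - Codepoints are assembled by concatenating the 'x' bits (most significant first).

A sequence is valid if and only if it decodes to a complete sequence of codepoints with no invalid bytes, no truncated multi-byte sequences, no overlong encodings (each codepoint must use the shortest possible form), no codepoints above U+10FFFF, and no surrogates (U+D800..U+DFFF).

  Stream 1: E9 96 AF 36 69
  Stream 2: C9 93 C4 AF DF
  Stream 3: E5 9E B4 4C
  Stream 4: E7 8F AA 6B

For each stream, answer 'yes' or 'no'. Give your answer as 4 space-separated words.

Stream 1: decodes cleanly. VALID
Stream 2: error at byte offset 5. INVALID
Stream 3: decodes cleanly. VALID
Stream 4: decodes cleanly. VALID

Answer: yes no yes yes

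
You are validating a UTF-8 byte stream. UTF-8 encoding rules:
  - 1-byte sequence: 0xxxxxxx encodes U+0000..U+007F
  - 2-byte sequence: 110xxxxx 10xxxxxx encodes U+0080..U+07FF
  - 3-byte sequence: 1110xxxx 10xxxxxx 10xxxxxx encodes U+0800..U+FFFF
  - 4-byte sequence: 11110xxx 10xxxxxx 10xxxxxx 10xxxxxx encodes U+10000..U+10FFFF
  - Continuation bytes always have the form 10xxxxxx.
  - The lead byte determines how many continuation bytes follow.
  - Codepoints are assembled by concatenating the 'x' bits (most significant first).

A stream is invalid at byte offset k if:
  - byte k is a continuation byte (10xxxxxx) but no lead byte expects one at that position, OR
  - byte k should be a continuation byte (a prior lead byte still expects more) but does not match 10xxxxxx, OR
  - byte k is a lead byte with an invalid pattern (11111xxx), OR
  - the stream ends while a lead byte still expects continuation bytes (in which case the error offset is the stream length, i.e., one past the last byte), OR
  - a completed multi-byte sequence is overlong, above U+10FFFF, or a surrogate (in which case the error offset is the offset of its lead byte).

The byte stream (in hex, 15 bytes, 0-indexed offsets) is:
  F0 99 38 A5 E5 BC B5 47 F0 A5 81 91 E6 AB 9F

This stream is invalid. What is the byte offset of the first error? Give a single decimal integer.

Byte[0]=F0: 4-byte lead, need 3 cont bytes. acc=0x0
Byte[1]=99: continuation. acc=(acc<<6)|0x19=0x19
Byte[2]=38: expected 10xxxxxx continuation. INVALID

Answer: 2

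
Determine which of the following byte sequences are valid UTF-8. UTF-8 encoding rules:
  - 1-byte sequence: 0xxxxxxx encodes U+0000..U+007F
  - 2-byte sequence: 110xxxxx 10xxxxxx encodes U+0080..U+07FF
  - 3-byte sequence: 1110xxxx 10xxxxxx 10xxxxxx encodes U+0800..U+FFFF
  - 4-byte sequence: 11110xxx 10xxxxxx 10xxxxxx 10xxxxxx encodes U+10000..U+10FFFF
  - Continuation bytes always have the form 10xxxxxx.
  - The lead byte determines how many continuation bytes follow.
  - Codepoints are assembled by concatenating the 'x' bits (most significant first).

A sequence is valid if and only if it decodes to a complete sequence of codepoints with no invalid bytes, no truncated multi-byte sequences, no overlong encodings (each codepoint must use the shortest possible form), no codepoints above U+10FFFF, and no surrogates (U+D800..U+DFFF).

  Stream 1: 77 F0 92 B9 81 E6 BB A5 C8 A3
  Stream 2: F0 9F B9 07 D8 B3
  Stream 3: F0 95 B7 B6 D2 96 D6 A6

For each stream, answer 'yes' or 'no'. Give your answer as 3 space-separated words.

Answer: yes no yes

Derivation:
Stream 1: decodes cleanly. VALID
Stream 2: error at byte offset 3. INVALID
Stream 3: decodes cleanly. VALID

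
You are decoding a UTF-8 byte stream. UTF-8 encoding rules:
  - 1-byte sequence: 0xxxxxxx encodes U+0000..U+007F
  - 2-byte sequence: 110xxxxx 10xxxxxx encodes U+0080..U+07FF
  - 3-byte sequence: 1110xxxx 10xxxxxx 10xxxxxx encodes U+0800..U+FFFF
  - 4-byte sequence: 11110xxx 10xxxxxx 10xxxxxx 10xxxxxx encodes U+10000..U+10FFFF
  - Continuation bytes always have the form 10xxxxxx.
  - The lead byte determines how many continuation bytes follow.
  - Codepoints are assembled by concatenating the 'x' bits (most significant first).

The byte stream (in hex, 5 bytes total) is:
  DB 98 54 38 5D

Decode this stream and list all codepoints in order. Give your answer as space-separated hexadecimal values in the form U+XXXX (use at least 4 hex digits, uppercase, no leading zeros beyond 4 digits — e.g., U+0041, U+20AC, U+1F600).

Answer: U+06D8 U+0054 U+0038 U+005D

Derivation:
Byte[0]=DB: 2-byte lead, need 1 cont bytes. acc=0x1B
Byte[1]=98: continuation. acc=(acc<<6)|0x18=0x6D8
Completed: cp=U+06D8 (starts at byte 0)
Byte[2]=54: 1-byte ASCII. cp=U+0054
Byte[3]=38: 1-byte ASCII. cp=U+0038
Byte[4]=5D: 1-byte ASCII. cp=U+005D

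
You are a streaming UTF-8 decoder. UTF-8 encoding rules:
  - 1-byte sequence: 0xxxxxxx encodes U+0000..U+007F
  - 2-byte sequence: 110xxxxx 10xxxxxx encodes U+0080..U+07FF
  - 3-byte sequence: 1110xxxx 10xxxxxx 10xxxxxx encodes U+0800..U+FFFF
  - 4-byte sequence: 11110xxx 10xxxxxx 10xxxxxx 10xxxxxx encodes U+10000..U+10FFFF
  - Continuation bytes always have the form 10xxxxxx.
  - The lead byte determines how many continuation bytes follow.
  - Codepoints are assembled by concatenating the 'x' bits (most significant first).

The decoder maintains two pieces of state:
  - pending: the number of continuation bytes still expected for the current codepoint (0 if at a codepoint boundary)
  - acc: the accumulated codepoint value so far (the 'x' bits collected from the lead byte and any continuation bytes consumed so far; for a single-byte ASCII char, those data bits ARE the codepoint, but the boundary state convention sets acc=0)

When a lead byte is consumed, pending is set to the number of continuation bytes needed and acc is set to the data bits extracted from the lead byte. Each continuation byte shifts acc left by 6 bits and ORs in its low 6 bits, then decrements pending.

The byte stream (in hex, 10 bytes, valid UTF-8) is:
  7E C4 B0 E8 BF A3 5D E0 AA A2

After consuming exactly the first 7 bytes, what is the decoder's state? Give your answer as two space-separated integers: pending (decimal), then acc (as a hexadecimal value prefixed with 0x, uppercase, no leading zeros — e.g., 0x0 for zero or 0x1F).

Answer: 0 0x0

Derivation:
Byte[0]=7E: 1-byte. pending=0, acc=0x0
Byte[1]=C4: 2-byte lead. pending=1, acc=0x4
Byte[2]=B0: continuation. acc=(acc<<6)|0x30=0x130, pending=0
Byte[3]=E8: 3-byte lead. pending=2, acc=0x8
Byte[4]=BF: continuation. acc=(acc<<6)|0x3F=0x23F, pending=1
Byte[5]=A3: continuation. acc=(acc<<6)|0x23=0x8FE3, pending=0
Byte[6]=5D: 1-byte. pending=0, acc=0x0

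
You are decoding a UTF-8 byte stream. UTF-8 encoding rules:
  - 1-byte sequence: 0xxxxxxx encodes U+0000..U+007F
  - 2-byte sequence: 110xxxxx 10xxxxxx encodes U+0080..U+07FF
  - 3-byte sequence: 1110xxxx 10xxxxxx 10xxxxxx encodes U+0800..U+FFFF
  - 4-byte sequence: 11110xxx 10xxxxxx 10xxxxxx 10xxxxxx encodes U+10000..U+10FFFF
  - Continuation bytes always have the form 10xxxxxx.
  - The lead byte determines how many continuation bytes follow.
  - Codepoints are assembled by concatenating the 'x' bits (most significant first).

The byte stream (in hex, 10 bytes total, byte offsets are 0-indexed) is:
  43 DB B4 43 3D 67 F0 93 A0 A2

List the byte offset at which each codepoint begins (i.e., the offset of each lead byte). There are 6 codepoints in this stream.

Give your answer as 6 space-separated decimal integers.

Answer: 0 1 3 4 5 6

Derivation:
Byte[0]=43: 1-byte ASCII. cp=U+0043
Byte[1]=DB: 2-byte lead, need 1 cont bytes. acc=0x1B
Byte[2]=B4: continuation. acc=(acc<<6)|0x34=0x6F4
Completed: cp=U+06F4 (starts at byte 1)
Byte[3]=43: 1-byte ASCII. cp=U+0043
Byte[4]=3D: 1-byte ASCII. cp=U+003D
Byte[5]=67: 1-byte ASCII. cp=U+0067
Byte[6]=F0: 4-byte lead, need 3 cont bytes. acc=0x0
Byte[7]=93: continuation. acc=(acc<<6)|0x13=0x13
Byte[8]=A0: continuation. acc=(acc<<6)|0x20=0x4E0
Byte[9]=A2: continuation. acc=(acc<<6)|0x22=0x13822
Completed: cp=U+13822 (starts at byte 6)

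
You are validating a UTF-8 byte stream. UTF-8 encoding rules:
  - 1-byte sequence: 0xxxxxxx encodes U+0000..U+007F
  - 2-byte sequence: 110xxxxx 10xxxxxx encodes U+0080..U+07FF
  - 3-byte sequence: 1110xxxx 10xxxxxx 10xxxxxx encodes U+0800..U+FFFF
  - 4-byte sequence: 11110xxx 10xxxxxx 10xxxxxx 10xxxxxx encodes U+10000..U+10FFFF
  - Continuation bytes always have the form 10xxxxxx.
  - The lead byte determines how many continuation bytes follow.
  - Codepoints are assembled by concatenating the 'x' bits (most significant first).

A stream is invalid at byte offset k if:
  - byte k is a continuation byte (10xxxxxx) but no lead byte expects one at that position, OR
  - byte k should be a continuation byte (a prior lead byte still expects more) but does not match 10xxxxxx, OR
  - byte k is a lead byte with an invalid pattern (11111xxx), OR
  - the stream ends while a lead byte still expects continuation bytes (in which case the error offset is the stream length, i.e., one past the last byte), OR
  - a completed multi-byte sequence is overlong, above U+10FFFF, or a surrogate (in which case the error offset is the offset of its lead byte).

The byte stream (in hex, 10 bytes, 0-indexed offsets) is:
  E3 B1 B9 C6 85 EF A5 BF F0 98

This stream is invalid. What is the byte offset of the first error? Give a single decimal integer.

Answer: 10

Derivation:
Byte[0]=E3: 3-byte lead, need 2 cont bytes. acc=0x3
Byte[1]=B1: continuation. acc=(acc<<6)|0x31=0xF1
Byte[2]=B9: continuation. acc=(acc<<6)|0x39=0x3C79
Completed: cp=U+3C79 (starts at byte 0)
Byte[3]=C6: 2-byte lead, need 1 cont bytes. acc=0x6
Byte[4]=85: continuation. acc=(acc<<6)|0x05=0x185
Completed: cp=U+0185 (starts at byte 3)
Byte[5]=EF: 3-byte lead, need 2 cont bytes. acc=0xF
Byte[6]=A5: continuation. acc=(acc<<6)|0x25=0x3E5
Byte[7]=BF: continuation. acc=(acc<<6)|0x3F=0xF97F
Completed: cp=U+F97F (starts at byte 5)
Byte[8]=F0: 4-byte lead, need 3 cont bytes. acc=0x0
Byte[9]=98: continuation. acc=(acc<<6)|0x18=0x18
Byte[10]: stream ended, expected continuation. INVALID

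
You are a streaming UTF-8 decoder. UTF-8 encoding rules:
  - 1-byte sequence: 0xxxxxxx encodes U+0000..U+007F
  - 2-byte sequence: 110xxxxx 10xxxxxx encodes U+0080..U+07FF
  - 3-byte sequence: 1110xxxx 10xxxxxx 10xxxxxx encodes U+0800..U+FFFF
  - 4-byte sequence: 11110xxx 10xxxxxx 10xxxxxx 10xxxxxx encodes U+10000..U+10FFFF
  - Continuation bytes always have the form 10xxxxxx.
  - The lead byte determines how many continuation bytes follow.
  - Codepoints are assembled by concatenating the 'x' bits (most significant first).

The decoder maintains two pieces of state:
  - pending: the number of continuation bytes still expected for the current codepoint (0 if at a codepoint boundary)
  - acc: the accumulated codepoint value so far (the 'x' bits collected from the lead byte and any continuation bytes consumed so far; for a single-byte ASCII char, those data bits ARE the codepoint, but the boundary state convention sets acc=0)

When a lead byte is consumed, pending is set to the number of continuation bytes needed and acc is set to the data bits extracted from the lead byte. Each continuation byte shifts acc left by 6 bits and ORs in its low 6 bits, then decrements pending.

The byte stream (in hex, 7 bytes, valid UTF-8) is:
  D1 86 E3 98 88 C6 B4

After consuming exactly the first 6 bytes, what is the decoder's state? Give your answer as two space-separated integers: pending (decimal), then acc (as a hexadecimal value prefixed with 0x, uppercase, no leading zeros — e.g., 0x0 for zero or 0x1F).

Answer: 1 0x6

Derivation:
Byte[0]=D1: 2-byte lead. pending=1, acc=0x11
Byte[1]=86: continuation. acc=(acc<<6)|0x06=0x446, pending=0
Byte[2]=E3: 3-byte lead. pending=2, acc=0x3
Byte[3]=98: continuation. acc=(acc<<6)|0x18=0xD8, pending=1
Byte[4]=88: continuation. acc=(acc<<6)|0x08=0x3608, pending=0
Byte[5]=C6: 2-byte lead. pending=1, acc=0x6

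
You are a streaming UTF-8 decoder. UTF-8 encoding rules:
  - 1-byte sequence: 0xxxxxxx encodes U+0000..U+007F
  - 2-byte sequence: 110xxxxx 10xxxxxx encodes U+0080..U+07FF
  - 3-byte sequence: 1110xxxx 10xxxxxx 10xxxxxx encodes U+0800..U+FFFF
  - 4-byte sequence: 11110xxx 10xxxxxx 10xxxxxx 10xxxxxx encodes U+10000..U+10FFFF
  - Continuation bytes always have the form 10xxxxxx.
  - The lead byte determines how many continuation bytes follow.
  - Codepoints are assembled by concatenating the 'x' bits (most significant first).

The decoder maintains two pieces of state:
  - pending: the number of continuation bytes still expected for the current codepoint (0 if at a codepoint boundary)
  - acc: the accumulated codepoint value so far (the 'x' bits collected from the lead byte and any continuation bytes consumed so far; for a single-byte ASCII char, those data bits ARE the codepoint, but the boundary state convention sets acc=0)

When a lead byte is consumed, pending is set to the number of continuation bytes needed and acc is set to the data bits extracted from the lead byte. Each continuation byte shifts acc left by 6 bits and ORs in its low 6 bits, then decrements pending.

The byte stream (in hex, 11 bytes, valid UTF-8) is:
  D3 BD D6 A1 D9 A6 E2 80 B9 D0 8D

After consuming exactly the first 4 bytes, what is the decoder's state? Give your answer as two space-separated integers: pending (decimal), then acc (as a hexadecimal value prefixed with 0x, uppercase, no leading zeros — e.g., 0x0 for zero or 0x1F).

Byte[0]=D3: 2-byte lead. pending=1, acc=0x13
Byte[1]=BD: continuation. acc=(acc<<6)|0x3D=0x4FD, pending=0
Byte[2]=D6: 2-byte lead. pending=1, acc=0x16
Byte[3]=A1: continuation. acc=(acc<<6)|0x21=0x5A1, pending=0

Answer: 0 0x5A1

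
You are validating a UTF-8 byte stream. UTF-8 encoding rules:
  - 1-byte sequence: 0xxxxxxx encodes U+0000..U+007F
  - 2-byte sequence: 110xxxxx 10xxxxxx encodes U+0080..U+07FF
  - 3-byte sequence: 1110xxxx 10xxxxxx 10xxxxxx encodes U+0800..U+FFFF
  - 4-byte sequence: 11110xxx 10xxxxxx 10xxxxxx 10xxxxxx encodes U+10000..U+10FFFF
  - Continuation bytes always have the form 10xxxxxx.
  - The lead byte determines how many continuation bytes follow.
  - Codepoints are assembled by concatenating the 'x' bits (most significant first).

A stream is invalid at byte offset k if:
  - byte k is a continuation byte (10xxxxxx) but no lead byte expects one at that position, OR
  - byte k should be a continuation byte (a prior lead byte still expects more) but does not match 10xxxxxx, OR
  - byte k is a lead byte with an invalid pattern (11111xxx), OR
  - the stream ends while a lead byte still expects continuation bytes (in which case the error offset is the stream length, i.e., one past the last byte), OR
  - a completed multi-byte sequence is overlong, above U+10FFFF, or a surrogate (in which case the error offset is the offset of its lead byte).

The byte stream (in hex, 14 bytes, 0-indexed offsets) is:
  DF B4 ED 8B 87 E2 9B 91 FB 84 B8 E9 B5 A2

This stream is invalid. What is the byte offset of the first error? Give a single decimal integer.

Answer: 8

Derivation:
Byte[0]=DF: 2-byte lead, need 1 cont bytes. acc=0x1F
Byte[1]=B4: continuation. acc=(acc<<6)|0x34=0x7F4
Completed: cp=U+07F4 (starts at byte 0)
Byte[2]=ED: 3-byte lead, need 2 cont bytes. acc=0xD
Byte[3]=8B: continuation. acc=(acc<<6)|0x0B=0x34B
Byte[4]=87: continuation. acc=(acc<<6)|0x07=0xD2C7
Completed: cp=U+D2C7 (starts at byte 2)
Byte[5]=E2: 3-byte lead, need 2 cont bytes. acc=0x2
Byte[6]=9B: continuation. acc=(acc<<6)|0x1B=0x9B
Byte[7]=91: continuation. acc=(acc<<6)|0x11=0x26D1
Completed: cp=U+26D1 (starts at byte 5)
Byte[8]=FB: INVALID lead byte (not 0xxx/110x/1110/11110)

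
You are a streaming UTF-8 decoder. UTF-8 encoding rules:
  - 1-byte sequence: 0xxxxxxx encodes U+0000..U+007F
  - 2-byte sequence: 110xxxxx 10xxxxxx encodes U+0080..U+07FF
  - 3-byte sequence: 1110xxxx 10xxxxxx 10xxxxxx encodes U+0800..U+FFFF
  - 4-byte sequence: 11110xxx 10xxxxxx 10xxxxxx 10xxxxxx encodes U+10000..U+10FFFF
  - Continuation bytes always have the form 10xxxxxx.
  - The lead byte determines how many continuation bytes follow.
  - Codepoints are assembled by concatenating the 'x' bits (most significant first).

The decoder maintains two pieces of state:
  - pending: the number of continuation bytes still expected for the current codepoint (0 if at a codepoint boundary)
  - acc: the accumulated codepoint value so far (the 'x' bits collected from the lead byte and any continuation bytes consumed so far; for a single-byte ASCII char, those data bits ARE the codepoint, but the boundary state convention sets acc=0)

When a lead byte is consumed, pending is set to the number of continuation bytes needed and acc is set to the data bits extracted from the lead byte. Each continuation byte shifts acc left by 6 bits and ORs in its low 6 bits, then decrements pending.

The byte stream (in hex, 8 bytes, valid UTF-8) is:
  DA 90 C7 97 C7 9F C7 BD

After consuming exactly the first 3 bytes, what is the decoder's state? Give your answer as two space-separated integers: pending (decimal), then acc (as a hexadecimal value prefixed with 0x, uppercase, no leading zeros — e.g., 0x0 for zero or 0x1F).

Byte[0]=DA: 2-byte lead. pending=1, acc=0x1A
Byte[1]=90: continuation. acc=(acc<<6)|0x10=0x690, pending=0
Byte[2]=C7: 2-byte lead. pending=1, acc=0x7

Answer: 1 0x7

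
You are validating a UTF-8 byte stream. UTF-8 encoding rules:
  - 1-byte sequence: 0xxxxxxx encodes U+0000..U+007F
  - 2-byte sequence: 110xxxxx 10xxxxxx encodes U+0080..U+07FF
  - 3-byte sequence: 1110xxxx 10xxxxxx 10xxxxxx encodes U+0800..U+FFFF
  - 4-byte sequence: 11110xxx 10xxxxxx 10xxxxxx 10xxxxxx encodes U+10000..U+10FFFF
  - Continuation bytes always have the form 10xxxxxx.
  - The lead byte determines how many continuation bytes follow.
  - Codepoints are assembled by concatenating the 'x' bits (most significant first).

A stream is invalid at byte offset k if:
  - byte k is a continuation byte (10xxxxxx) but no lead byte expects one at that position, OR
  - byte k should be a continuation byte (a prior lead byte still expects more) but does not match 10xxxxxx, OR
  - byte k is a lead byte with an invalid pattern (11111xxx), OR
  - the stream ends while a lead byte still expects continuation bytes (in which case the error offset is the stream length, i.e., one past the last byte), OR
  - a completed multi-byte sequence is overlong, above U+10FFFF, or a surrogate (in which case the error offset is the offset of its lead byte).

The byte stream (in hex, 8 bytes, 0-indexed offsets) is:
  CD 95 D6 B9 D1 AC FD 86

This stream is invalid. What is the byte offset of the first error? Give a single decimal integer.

Byte[0]=CD: 2-byte lead, need 1 cont bytes. acc=0xD
Byte[1]=95: continuation. acc=(acc<<6)|0x15=0x355
Completed: cp=U+0355 (starts at byte 0)
Byte[2]=D6: 2-byte lead, need 1 cont bytes. acc=0x16
Byte[3]=B9: continuation. acc=(acc<<6)|0x39=0x5B9
Completed: cp=U+05B9 (starts at byte 2)
Byte[4]=D1: 2-byte lead, need 1 cont bytes. acc=0x11
Byte[5]=AC: continuation. acc=(acc<<6)|0x2C=0x46C
Completed: cp=U+046C (starts at byte 4)
Byte[6]=FD: INVALID lead byte (not 0xxx/110x/1110/11110)

Answer: 6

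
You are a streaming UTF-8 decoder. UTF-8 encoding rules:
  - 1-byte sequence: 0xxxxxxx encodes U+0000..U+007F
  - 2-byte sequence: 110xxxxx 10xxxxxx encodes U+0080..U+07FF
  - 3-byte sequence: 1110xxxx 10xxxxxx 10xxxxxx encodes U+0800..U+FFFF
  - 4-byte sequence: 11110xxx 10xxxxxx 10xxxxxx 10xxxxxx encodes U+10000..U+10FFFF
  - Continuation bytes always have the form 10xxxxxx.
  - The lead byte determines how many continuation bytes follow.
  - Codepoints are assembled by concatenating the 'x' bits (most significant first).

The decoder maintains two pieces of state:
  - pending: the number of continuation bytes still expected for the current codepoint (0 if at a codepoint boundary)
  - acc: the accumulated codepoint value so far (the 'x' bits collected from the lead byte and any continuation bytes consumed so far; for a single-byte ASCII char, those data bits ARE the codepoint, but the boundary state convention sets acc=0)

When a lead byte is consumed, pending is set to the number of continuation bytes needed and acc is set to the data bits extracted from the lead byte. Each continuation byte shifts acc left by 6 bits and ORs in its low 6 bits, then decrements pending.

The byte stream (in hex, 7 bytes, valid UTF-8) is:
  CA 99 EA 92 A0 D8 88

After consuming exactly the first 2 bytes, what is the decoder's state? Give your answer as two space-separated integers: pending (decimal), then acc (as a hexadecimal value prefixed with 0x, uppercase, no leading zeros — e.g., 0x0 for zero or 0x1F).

Byte[0]=CA: 2-byte lead. pending=1, acc=0xA
Byte[1]=99: continuation. acc=(acc<<6)|0x19=0x299, pending=0

Answer: 0 0x299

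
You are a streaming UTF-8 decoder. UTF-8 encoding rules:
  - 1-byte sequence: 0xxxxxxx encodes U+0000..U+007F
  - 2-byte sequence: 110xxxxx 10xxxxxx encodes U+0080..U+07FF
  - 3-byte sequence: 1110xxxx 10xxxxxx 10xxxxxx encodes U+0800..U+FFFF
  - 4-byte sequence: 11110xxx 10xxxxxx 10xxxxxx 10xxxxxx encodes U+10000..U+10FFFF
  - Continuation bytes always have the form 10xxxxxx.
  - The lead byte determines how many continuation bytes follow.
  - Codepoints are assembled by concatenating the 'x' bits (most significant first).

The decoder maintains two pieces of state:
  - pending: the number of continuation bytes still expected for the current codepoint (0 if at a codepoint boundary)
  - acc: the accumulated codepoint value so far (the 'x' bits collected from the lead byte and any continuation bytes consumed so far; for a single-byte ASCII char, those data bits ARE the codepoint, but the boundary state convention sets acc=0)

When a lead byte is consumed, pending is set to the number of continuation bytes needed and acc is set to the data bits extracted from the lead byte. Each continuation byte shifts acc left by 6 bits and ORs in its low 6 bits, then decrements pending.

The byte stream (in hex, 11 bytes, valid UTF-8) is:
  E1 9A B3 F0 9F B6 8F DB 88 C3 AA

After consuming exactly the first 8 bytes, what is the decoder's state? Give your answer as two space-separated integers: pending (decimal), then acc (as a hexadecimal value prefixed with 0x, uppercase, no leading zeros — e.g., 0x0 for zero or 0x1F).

Answer: 1 0x1B

Derivation:
Byte[0]=E1: 3-byte lead. pending=2, acc=0x1
Byte[1]=9A: continuation. acc=(acc<<6)|0x1A=0x5A, pending=1
Byte[2]=B3: continuation. acc=(acc<<6)|0x33=0x16B3, pending=0
Byte[3]=F0: 4-byte lead. pending=3, acc=0x0
Byte[4]=9F: continuation. acc=(acc<<6)|0x1F=0x1F, pending=2
Byte[5]=B6: continuation. acc=(acc<<6)|0x36=0x7F6, pending=1
Byte[6]=8F: continuation. acc=(acc<<6)|0x0F=0x1FD8F, pending=0
Byte[7]=DB: 2-byte lead. pending=1, acc=0x1B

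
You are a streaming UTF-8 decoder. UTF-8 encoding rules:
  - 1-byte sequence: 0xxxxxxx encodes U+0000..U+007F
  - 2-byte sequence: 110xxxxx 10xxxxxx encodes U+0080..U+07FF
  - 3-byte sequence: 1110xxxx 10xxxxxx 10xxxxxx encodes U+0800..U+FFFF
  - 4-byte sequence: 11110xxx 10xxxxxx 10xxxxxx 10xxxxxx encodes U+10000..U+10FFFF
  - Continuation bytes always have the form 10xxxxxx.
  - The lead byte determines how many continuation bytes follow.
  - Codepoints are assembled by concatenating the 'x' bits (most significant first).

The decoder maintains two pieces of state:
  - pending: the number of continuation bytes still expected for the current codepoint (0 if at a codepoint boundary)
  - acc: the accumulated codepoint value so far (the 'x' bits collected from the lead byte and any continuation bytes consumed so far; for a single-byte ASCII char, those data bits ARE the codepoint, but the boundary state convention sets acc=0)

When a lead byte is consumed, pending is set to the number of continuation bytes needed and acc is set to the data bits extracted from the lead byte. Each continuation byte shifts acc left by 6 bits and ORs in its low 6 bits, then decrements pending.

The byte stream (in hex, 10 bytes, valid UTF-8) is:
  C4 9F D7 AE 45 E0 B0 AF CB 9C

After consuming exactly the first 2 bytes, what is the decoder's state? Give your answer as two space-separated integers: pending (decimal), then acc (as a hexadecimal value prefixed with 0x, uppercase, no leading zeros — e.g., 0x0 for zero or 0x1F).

Answer: 0 0x11F

Derivation:
Byte[0]=C4: 2-byte lead. pending=1, acc=0x4
Byte[1]=9F: continuation. acc=(acc<<6)|0x1F=0x11F, pending=0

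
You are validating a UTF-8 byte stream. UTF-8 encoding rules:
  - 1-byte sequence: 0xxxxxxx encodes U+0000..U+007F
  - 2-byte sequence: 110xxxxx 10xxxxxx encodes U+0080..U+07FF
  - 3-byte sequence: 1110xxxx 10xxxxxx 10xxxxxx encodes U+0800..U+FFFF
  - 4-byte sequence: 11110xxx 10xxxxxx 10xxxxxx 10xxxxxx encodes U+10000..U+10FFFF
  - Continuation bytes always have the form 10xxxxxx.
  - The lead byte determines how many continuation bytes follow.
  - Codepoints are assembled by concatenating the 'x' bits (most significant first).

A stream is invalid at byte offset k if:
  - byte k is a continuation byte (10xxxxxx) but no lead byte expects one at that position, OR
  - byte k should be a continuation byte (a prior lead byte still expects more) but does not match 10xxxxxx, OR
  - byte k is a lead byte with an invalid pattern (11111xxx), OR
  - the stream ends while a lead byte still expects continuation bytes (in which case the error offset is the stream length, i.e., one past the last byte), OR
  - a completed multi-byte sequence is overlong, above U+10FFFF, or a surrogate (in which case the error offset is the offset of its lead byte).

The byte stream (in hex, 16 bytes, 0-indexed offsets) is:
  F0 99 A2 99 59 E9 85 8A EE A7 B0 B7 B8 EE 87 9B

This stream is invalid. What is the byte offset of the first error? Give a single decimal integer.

Answer: 11

Derivation:
Byte[0]=F0: 4-byte lead, need 3 cont bytes. acc=0x0
Byte[1]=99: continuation. acc=(acc<<6)|0x19=0x19
Byte[2]=A2: continuation. acc=(acc<<6)|0x22=0x662
Byte[3]=99: continuation. acc=(acc<<6)|0x19=0x19899
Completed: cp=U+19899 (starts at byte 0)
Byte[4]=59: 1-byte ASCII. cp=U+0059
Byte[5]=E9: 3-byte lead, need 2 cont bytes. acc=0x9
Byte[6]=85: continuation. acc=(acc<<6)|0x05=0x245
Byte[7]=8A: continuation. acc=(acc<<6)|0x0A=0x914A
Completed: cp=U+914A (starts at byte 5)
Byte[8]=EE: 3-byte lead, need 2 cont bytes. acc=0xE
Byte[9]=A7: continuation. acc=(acc<<6)|0x27=0x3A7
Byte[10]=B0: continuation. acc=(acc<<6)|0x30=0xE9F0
Completed: cp=U+E9F0 (starts at byte 8)
Byte[11]=B7: INVALID lead byte (not 0xxx/110x/1110/11110)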